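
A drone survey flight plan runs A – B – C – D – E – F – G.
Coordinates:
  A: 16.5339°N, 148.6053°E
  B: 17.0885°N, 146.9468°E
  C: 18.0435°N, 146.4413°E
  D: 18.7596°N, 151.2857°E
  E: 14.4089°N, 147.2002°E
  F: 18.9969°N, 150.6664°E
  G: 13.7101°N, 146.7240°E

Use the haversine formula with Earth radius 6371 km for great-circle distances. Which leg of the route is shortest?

B–C

Leg distances:
A→B: 187.0 km
B→C: 118.9 km
C→D: 517.3 km
D→E: 650.8 km
E→F: 629.6 km
F→G: 722.7 km
The shortest leg is B–C at 118.9 km.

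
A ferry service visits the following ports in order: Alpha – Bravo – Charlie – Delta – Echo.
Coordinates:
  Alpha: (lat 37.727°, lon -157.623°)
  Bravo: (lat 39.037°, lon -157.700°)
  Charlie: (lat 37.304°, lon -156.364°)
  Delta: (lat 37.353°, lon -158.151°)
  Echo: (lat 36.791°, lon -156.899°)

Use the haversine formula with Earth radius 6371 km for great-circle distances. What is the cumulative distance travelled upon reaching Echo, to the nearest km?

657 km

Leg distances:
Alpha→Bravo: 145.8 km  (cumulative 145.8 km)
Bravo→Charlie: 225.3 km  (cumulative 371.1 km)
Charlie→Delta: 158.1 km  (cumulative 529.2 km)
Delta→Echo: 127.4 km  (cumulative 656.7 km)
Cumulative distance at Echo ≈ 657 km.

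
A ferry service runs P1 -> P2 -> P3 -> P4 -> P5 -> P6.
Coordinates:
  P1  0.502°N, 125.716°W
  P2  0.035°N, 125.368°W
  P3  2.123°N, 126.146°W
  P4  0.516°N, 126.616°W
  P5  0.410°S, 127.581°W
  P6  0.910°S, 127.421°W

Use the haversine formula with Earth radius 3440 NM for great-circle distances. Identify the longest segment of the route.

Leg distances:
P1→P2: 35.0 NM
P2→P3: 133.8 NM
P3→P4: 100.5 NM
P4→P5: 80.3 NM
P5→P6: 31.5 NM
The longest leg is P2–P3 at 133.8 NM.

P2–P3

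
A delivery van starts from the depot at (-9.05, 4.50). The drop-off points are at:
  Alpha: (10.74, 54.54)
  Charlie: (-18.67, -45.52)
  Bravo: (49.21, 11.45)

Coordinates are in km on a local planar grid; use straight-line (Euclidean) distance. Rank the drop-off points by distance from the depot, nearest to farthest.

Charlie, Alpha, Bravo

Distance from the depot at (-9.05, 4.50) to each:
Charlie (-18.67, -45.52): 50.9 km
Alpha (10.74, 54.54): 53.8 km
Bravo (49.21, 11.45): 58.7 km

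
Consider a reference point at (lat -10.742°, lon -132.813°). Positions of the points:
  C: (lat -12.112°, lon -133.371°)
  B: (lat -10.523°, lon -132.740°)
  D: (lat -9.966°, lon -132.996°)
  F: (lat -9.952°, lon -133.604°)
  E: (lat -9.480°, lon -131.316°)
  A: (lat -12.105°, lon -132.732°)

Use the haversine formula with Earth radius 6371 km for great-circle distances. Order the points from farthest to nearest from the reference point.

E, C, A, F, D, B

Computing each great-circle distance from (lat -10.742°, lon -132.813°):
E (lat -9.480°, lon -131.316°): 215.7 km
C (lat -12.112°, lon -133.371°): 164.0 km
A (lat -12.105°, lon -132.732°): 151.8 km
F (lat -9.952°, lon -133.604°): 123.3 km
D (lat -9.966°, lon -132.996°): 88.6 km
B (lat -10.523°, lon -132.740°): 25.6 km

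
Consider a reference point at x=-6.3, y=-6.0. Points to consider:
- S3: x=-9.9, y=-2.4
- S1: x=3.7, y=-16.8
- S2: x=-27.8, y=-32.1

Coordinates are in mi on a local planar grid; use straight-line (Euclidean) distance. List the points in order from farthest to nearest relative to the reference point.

S2, S1, S3

Computing each straight-line distance from x=-6.3, y=-6.0:
S2 x=-27.8, y=-32.1: 33.8 mi
S1 x=3.7, y=-16.8: 14.7 mi
S3 x=-9.9, y=-2.4: 5.1 mi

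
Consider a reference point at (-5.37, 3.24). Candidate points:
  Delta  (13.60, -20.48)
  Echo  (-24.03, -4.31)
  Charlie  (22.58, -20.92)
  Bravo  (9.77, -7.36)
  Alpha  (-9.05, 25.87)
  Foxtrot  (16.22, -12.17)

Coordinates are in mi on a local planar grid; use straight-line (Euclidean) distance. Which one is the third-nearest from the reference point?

Alpha

Distance to each, sorted:
Bravo: 18.5 mi
Echo: 20.1 mi
Alpha: 22.9 mi
Foxtrot: 26.5 mi
Delta: 30.4 mi
Charlie: 36.9 mi
The third-nearest is Alpha at 22.9 mi.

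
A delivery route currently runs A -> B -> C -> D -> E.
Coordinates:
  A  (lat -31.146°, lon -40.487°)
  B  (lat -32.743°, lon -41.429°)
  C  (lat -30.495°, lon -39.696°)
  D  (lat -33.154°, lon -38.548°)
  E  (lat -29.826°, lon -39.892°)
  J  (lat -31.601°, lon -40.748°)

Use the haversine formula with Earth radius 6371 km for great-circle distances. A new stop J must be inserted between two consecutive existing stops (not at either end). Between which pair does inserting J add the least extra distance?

between A and B

Added distance for inserting J between each consecutive pair:
A–B: 0.0 km
B–C: 1.9 km
C–D: 113.0 km
D–E: 91.5 km
Smallest added distance is 0.0 km, inserting between A and B.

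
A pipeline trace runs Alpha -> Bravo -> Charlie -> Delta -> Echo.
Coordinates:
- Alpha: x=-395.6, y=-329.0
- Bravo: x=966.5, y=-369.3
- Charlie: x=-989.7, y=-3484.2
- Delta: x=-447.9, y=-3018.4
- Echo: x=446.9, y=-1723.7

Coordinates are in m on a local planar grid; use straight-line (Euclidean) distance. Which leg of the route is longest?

Leg distances:
Alpha→Bravo: 1362.7 m
Bravo→Charlie: 3678.2 m
Charlie→Delta: 714.5 m
Delta→Echo: 1573.8 m
The longest leg is Bravo–Charlie at 3678.2 m.

Bravo–Charlie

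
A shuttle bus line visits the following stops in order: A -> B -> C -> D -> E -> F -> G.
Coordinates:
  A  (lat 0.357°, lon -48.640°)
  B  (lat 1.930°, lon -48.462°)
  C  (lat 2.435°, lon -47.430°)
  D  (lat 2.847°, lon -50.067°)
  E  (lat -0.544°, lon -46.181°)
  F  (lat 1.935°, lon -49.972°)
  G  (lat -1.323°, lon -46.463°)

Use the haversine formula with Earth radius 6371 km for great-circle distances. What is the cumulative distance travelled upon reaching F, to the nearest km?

Leg distances:
A→B: 176.0 km  (cumulative 176.0 km)
B→C: 127.7 km  (cumulative 303.7 km)
C→D: 296.5 km  (cumulative 600.2 km)
D→E: 573.4 km  (cumulative 1173.6 km)
E→F: 503.6 km  (cumulative 1677.2 km)
Cumulative distance at F ≈ 1677 km.

1677 km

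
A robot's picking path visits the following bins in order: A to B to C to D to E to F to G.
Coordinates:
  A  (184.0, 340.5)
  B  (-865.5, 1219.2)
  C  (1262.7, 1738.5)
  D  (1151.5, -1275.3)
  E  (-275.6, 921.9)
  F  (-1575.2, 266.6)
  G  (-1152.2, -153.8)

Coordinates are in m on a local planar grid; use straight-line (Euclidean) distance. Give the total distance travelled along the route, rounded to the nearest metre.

11247 m

Leg distances:
A→B: 1368.8 m  (cumulative 1368.8 m)
B→C: 2190.6 m  (cumulative 3559.4 m)
C→D: 3015.9 m  (cumulative 6575.3 m)
D→E: 2620.0 m  (cumulative 9195.3 m)
E→F: 1455.5 m  (cumulative 10650.7 m)
F→G: 596.4 m  (cumulative 11247.1 m)
Total route length ≈ 11247 m.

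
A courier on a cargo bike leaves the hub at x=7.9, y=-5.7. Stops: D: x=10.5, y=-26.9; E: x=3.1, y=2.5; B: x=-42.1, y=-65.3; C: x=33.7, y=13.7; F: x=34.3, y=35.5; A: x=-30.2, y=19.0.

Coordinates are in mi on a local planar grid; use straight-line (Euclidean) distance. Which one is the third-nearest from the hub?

C

Distance to each, sorted:
E: 9.5 mi
D: 21.4 mi
C: 32.3 mi
A: 45.4 mi
F: 48.9 mi
B: 77.8 mi
The third-nearest is C at 32.3 mi.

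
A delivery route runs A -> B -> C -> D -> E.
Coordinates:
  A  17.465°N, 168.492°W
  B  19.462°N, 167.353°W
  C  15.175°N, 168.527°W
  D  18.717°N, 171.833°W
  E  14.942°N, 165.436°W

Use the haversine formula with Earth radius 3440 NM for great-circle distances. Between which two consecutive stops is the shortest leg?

A–B

Leg distances:
A→B: 136.3 NM
B→C: 266.0 NM
C→D: 285.1 NM
D→E: 431.8 NM
The shortest leg is A–B at 136.3 NM.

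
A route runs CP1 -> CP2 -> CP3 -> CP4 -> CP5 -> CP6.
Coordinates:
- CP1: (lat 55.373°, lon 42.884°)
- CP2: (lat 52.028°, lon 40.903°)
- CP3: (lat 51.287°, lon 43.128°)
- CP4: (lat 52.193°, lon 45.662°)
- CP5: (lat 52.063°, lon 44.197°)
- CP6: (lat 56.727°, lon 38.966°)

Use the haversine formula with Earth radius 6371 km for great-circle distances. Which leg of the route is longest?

CP5–CP6

Leg distances:
CP1→CP2: 394.1 km
CP2→CP3: 174.2 km
CP3→CP4: 201.5 km
CP4→CP5: 101.0 km
CP5→CP6: 619.0 km
The longest leg is CP5–CP6 at 619.0 km.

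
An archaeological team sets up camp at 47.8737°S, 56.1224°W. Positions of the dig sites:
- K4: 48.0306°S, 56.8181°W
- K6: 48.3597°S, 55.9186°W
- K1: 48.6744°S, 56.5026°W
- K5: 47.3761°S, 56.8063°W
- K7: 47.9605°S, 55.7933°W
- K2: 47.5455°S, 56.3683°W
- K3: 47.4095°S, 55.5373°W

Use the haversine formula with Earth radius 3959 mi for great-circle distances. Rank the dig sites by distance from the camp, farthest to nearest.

K1, K5, K3, K6, K4, K2, K7

Distances from the camp:
K1 48.6744°S, 56.5026°W: 58.0 mi
K5 47.3761°S, 56.8063°W: 46.9 mi
K3 47.4095°S, 55.5373°W: 42.1 mi
K6 48.3597°S, 55.9186°W: 34.9 mi
K4 48.0306°S, 56.8181°W: 34.0 mi
K2 47.5455°S, 56.3683°W: 25.4 mi
K7 47.9605°S, 55.7933°W: 16.4 mi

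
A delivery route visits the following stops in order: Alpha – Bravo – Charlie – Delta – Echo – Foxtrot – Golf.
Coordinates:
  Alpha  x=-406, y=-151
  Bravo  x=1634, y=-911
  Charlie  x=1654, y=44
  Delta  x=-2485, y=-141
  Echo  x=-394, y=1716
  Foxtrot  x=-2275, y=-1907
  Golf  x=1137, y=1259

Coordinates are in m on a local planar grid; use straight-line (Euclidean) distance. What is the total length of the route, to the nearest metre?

Leg distances:
Alpha→Bravo: 2177.0 m  (cumulative 2177.0 m)
Bravo→Charlie: 955.2 m  (cumulative 3132.2 m)
Charlie→Delta: 4143.1 m  (cumulative 7275.3 m)
Delta→Echo: 2796.6 m  (cumulative 10071.9 m)
Echo→Foxtrot: 4082.2 m  (cumulative 14154.1 m)
Foxtrot→Golf: 4654.6 m  (cumulative 18808.7 m)
Total route length ≈ 18809 m.

18809 m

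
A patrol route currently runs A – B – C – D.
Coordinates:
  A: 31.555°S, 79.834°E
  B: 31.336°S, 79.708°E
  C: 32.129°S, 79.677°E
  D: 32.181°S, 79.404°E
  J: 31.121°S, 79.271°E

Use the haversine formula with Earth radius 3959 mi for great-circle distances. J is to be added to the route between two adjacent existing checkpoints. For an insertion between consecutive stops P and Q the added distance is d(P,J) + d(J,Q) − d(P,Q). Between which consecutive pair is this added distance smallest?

between B and C

Added distance for inserting J between each consecutive pair:
A–B: 57.7 mi
B–C: 48.6 mi
C–D: 130.9 mi
Smallest added distance is 48.6 mi, inserting between B and C.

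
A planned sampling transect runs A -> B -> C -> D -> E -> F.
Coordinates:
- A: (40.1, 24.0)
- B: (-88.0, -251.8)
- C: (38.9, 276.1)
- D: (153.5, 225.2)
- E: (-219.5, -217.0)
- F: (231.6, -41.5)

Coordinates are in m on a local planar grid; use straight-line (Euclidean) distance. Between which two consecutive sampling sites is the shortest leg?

C–D

Leg distances:
A→B: 304.1 m
B→C: 542.9 m
C→D: 125.4 m
D→E: 578.5 m
E→F: 484.0 m
The shortest leg is C–D at 125.4 m.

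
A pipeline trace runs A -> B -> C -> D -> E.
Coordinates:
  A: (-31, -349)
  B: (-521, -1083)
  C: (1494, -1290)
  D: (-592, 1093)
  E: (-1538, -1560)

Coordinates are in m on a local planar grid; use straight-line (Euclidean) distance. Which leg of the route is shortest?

Leg distances:
A→B: 882.5 m
B→C: 2025.6 m
C→D: 3167.0 m
D→E: 2816.6 m
The shortest leg is A–B at 882.5 m.

A–B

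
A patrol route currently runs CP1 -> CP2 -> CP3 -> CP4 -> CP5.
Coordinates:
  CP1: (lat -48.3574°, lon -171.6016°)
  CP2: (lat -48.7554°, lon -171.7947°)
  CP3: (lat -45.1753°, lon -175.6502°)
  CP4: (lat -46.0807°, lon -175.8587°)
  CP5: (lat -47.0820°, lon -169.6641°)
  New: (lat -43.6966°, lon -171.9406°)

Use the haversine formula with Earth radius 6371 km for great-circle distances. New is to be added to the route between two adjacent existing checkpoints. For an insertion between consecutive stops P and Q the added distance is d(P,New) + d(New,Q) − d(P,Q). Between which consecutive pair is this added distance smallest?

between CP4 and CP5

Added distance for inserting New between each consecutive pair:
CP1–CP2: 1035.1 km
CP2–CP3: 406.0 km
CP3–CP4: 642.1 km
CP4–CP5: 336.8 km
Smallest added distance is 336.8 km, inserting between CP4 and CP5.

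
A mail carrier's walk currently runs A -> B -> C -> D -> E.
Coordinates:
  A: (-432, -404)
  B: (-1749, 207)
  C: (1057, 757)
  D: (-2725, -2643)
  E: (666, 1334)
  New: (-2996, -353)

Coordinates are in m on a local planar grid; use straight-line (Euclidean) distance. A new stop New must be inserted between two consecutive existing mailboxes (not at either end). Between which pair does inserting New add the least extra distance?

Added distance for inserting New between each consecutive pair:
A–B: 2479.6 m
B–C: 2709.8 m
C–D: 1422.6 m
D–E: 1111.5 m
Smallest added distance is 1111.5 m, inserting between D and E.

between D and E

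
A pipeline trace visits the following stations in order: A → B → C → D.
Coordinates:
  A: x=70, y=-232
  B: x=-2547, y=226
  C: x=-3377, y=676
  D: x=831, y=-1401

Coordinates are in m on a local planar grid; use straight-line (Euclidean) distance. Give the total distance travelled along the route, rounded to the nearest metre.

Leg distances:
A→B: 2656.8 m  (cumulative 2656.8 m)
B→C: 944.1 m  (cumulative 3600.9 m)
C→D: 4692.7 m  (cumulative 8293.6 m)
Total route length ≈ 8294 m.

8294 m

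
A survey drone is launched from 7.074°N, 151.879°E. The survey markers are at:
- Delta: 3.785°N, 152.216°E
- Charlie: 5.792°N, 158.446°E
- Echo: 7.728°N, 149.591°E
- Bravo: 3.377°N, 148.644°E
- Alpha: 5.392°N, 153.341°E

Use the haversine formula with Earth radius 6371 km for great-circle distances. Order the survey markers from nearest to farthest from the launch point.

Computing each great-circle distance from 7.074°N, 151.879°E:
Alpha 5.392°N, 153.341°E: 247.2 km
Echo 7.728°N, 149.591°E: 262.6 km
Delta 3.785°N, 152.216°E: 367.6 km
Bravo 3.377°N, 148.644°E: 545.2 km
Charlie 5.792°N, 158.446°E: 739.5 km

Alpha, Echo, Delta, Bravo, Charlie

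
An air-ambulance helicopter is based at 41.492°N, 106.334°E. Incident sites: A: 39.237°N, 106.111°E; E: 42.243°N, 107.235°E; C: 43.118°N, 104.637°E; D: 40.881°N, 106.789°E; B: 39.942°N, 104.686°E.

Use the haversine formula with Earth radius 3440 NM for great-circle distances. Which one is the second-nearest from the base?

E

Distance to each, sorted:
D: 42.1 NM
E: 60.5 NM
B: 119.5 NM
C: 123.3 NM
A: 135.8 NM
The second-nearest is E at 60.5 NM.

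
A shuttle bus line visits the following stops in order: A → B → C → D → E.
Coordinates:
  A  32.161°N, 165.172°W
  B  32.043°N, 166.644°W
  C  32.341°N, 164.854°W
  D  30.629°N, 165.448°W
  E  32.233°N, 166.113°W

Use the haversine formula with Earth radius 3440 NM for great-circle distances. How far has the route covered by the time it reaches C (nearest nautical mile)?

168 NM

Leg distances:
A→B: 75.2 NM  (cumulative 75.2 NM)
B→C: 92.7 NM  (cumulative 167.9 NM)
Cumulative distance at C ≈ 168 NM.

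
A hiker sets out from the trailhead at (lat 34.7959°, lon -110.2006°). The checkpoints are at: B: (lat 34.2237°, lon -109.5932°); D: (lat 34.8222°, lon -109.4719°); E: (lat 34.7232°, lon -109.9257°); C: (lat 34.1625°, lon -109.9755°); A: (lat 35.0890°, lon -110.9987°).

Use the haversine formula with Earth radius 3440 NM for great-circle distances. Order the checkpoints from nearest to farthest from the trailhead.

E, D, C, A, B

Distance from the trailhead at (lat 34.7959°, lon -110.2006°) to each:
E (lat 34.7232°, lon -109.9257°): 14.2 NM
D (lat 34.8222°, lon -109.4719°): 36.0 NM
C (lat 34.1625°, lon -109.9755°): 39.6 NM
A (lat 35.0890°, lon -110.9987°): 43.0 NM
B (lat 34.2237°, lon -109.5932°): 45.6 NM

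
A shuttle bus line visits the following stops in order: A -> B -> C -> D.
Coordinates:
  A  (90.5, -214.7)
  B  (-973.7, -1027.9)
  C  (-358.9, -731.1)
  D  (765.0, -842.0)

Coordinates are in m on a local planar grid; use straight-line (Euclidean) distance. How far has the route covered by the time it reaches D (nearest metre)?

Leg distances:
A→B: 1339.3 m  (cumulative 1339.3 m)
B→C: 682.7 m  (cumulative 2022.0 m)
C→D: 1129.4 m  (cumulative 3151.4 m)
Cumulative distance at D ≈ 3151 m.

3151 m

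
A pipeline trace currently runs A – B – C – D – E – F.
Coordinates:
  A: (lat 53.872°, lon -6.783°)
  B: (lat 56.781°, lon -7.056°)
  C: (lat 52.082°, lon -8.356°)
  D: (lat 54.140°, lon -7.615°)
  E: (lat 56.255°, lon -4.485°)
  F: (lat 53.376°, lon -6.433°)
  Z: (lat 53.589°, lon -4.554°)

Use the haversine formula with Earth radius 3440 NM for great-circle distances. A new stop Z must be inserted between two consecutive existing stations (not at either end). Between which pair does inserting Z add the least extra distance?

Added distance for inserting Z between each consecutive pair:
A–B: 116.0 NM
B–C: 89.1 NM
C–D: 151.8 NM
D–E: 107.2 NM
E–F: 42.9 NM
Smallest added distance is 42.9 NM, inserting between E and F.

between E and F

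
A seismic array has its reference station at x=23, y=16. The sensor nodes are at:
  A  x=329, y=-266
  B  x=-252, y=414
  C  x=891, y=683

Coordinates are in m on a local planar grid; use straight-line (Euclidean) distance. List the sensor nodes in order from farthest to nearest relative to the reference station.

C, B, A

Distances from the reference station:
C x=891, y=683: 1094.7 m
B x=-252, y=414: 483.8 m
A x=329, y=-266: 416.1 m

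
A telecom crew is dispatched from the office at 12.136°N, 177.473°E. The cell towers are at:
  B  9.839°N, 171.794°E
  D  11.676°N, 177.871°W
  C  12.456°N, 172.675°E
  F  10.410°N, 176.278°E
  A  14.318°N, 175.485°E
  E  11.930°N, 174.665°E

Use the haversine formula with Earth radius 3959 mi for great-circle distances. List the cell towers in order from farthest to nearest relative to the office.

Computing each great-circle distance from 12.136°N, 177.473°E:
B 9.839°N, 171.794°E: 416.6 mi
C 12.456°N, 172.675°E: 324.7 mi
D 11.676°N, 177.871°W: 316.4 mi
A 14.318°N, 175.485°E: 201.5 mi
E 11.930°N, 174.665°E: 190.3 mi
F 10.410°N, 176.278°E: 144.2 mi

B, C, D, A, E, F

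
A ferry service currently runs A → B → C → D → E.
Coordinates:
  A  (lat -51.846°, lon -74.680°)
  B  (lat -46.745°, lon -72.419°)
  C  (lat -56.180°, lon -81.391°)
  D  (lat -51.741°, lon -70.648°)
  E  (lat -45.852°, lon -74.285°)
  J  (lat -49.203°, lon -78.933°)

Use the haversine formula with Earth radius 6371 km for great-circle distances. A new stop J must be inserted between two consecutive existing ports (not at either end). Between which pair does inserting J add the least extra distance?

Added distance for inserting J between each consecutive pair:
A–B: 386.3 km
B–C: 132.3 km
C–D: 586.1 km
D–E: 453.8 km
Smallest added distance is 132.3 km, inserting between B and C.

between B and C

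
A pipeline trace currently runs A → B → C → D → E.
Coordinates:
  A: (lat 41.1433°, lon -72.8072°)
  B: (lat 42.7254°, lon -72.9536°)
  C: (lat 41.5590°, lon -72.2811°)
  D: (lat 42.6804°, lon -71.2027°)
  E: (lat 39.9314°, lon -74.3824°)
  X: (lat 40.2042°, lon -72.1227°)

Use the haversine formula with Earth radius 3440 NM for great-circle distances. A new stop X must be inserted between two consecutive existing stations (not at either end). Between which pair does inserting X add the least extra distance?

between D and E

Added distance for inserting X between each consecutive pair:
A–B: 125.1 NM
B–C: 161.4 NM
C–D: 153.3 NM
D–E: 40.8 NM
Smallest added distance is 40.8 NM, inserting between D and E.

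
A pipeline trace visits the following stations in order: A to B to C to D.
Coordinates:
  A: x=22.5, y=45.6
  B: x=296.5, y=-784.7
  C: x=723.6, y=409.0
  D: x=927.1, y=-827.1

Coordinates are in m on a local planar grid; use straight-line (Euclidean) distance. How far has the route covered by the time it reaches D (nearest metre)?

3395 m

Leg distances:
A→B: 874.3 m  (cumulative 874.3 m)
B→C: 1267.8 m  (cumulative 2142.1 m)
C→D: 1252.7 m  (cumulative 3394.9 m)
Cumulative distance at D ≈ 3395 m.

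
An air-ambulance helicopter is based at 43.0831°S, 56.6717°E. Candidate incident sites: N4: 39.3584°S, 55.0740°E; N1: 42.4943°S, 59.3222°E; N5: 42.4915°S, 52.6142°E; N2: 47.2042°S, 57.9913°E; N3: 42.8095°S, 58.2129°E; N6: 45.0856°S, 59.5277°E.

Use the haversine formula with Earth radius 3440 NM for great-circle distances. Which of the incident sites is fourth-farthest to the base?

N6

Distances from the base (43.0831°S, 56.6717°E):
N2: 253.6 NM
N4: 235.0 NM
N5: 182.3 NM
N6: 172.1 NM
N1: 122.0 NM
N3: 69.7 NM
The fourth-farthest is N6 at 172.1 NM.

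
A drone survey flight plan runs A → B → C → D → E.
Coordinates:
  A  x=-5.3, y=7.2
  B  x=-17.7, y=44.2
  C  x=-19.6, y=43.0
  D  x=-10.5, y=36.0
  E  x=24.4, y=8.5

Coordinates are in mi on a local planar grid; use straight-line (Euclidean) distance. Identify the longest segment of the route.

Leg distances:
A→B: 39.0 mi
B→C: 2.2 mi
C→D: 11.5 mi
D→E: 44.4 mi
The longest leg is D–E at 44.4 mi.

D–E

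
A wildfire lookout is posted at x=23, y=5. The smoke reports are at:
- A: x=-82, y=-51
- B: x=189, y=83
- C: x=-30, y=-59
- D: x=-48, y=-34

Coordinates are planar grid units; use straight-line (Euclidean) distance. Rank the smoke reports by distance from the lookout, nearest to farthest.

Distances from the lookout:
D x=-48, y=-34: 81.0
C x=-30, y=-59: 83.1
A x=-82, y=-51: 119.0
B x=189, y=83: 183.4

D, C, A, B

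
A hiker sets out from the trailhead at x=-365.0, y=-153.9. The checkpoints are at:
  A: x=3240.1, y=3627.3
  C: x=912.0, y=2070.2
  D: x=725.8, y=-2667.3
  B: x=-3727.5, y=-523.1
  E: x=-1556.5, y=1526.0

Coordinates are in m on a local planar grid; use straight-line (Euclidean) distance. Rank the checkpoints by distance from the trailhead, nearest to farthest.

E, C, D, B, A

Distance from the trailhead at x=-365.0, y=-153.9 to each:
E x=-1556.5, y=1526.0: 2059.5 m
C x=912.0, y=2070.2: 2564.6 m
D x=725.8, y=-2667.3: 2739.9 m
B x=-3727.5, y=-523.1: 3382.7 m
A x=3240.1, y=3627.3: 5224.4 m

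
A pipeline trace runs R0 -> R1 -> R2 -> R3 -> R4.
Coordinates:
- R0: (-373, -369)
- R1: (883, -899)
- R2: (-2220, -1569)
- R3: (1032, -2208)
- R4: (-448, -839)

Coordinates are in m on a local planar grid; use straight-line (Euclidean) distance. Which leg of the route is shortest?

Leg distances:
R0→R1: 1363.2 m
R1→R2: 3174.5 m
R2→R3: 3314.2 m
R3→R4: 2016.1 m
The shortest leg is R0–R1 at 1363.2 m.

R0–R1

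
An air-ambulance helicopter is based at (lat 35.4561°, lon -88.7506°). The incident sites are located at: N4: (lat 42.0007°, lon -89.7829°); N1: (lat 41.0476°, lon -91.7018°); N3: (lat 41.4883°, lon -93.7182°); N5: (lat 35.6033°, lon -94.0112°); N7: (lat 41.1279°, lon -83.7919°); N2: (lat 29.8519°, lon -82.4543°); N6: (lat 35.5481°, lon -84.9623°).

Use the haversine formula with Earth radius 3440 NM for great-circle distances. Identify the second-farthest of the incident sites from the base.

Distance to each, sorted:
N2: 462.9 NM
N3: 430.7 NM
N7: 412.8 NM
N4: 395.9 NM
N1: 363.3 NM
N5: 257.2 NM
N6: 185.2 NM
The second-farthest is N3 at 430.7 NM.

N3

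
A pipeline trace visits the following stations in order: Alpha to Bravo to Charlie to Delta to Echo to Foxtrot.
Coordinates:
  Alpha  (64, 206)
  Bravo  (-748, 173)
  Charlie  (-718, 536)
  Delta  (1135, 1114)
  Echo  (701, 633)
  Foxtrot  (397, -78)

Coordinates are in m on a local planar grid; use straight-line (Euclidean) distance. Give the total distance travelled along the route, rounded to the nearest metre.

4539 m

Leg distances:
Alpha→Bravo: 812.7 m  (cumulative 812.7 m)
Bravo→Charlie: 364.2 m  (cumulative 1176.9 m)
Charlie→Delta: 1941.1 m  (cumulative 3118.0 m)
Delta→Echo: 647.9 m  (cumulative 3765.8 m)
Echo→Foxtrot: 773.3 m  (cumulative 4539.1 m)
Total route length ≈ 4539 m.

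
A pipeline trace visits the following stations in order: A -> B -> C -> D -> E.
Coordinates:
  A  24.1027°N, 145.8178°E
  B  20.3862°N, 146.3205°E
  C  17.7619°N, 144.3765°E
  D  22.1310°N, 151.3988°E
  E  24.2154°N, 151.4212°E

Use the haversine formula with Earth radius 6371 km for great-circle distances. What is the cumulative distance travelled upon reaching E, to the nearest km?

Leg distances:
A→B: 416.5 km  (cumulative 416.5 km)
B→C: 356.2 km  (cumulative 772.7 km)
C→D: 880.0 km  (cumulative 1652.6 km)
D→E: 231.8 km  (cumulative 1884.4 km)
Cumulative distance at E ≈ 1884 km.

1884 km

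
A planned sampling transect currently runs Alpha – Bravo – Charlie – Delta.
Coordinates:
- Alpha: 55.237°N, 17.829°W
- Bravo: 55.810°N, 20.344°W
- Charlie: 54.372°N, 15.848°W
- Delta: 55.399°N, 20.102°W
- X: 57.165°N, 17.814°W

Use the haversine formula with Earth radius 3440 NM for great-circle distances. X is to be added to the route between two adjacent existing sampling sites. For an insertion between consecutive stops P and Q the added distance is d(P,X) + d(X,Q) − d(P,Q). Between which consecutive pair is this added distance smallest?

between Bravo and Charlie

Added distance for inserting X between each consecutive pair:
Alpha–Bravo: 140.5 NM
Bravo–Charlie: 120.2 NM
Charlie–Delta: 151.6 NM
Smallest added distance is 120.2 NM, inserting between Bravo and Charlie.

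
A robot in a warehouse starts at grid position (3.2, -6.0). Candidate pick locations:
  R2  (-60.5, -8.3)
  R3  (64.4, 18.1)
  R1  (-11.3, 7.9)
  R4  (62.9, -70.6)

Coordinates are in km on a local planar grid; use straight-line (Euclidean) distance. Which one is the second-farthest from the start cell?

Distances from the start cell ((3.2, -6.0)):
R4: 88.0 km
R3: 65.8 km
R2: 63.7 km
R1: 20.1 km
The second-farthest is R3 at 65.8 km.

R3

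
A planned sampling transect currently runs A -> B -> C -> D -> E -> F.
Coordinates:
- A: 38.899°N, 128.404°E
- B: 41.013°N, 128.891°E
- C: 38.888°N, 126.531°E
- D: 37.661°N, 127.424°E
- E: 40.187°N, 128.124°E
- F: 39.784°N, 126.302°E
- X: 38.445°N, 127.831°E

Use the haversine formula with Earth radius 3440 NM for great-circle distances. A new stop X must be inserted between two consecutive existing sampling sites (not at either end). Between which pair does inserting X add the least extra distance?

Added distance for inserting X between each consecutive pair:
A–B: 71.1 NM
B–C: 60.7 NM
C–D: 32.5 NM
D–E: 1.2 NM
E–F: 125.6 NM
Smallest added distance is 1.2 NM, inserting between D and E.

between D and E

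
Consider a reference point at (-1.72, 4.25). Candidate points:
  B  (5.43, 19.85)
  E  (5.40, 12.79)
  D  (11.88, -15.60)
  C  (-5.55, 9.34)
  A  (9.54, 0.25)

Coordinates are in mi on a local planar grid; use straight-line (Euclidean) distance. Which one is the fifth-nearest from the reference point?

D

Distances from the reference point ((-1.72, 4.25)):
C: 6.4 mi
E: 11.1 mi
A: 11.9 mi
B: 17.2 mi
D: 24.1 mi
The fifth-nearest is D at 24.1 mi.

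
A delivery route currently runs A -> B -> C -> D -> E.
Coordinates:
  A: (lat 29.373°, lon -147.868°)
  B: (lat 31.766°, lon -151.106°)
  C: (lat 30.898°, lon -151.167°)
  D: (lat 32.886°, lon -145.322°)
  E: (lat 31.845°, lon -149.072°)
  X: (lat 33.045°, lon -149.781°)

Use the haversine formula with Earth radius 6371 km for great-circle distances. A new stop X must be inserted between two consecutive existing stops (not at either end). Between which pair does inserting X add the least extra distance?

between C and D

Added distance for inserting X between each consecutive pair:
A–B: 227.4 km
B–C: 364.4 km
C–D: 94.2 km
D–E: 194.7 km
Smallest added distance is 94.2 km, inserting between C and D.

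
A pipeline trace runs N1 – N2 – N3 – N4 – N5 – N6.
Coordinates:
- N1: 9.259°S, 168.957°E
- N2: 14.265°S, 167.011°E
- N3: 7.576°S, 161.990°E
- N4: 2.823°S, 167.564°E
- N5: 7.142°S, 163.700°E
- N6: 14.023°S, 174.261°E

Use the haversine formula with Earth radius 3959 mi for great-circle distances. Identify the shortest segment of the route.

N1–N2

Leg distances:
N1→N2: 370.1 mi
N2→N3: 574.0 mi
N3→N4: 504.9 mi
N4→N5: 399.7 mi
N5→N6: 860.2 mi
The shortest leg is N1–N2 at 370.1 mi.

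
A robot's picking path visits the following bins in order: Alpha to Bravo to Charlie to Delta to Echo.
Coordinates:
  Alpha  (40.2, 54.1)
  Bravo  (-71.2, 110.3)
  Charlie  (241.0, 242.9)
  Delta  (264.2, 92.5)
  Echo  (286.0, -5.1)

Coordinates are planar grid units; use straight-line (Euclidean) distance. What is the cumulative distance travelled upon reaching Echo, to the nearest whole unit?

Leg distances:
Alpha→Bravo: 124.8  (cumulative 124.8)
Bravo→Charlie: 339.2  (cumulative 464.0)
Charlie→Delta: 152.2  (cumulative 616.1)
Delta→Echo: 100.0  (cumulative 716.1)
Cumulative distance at Echo ≈ 716.

716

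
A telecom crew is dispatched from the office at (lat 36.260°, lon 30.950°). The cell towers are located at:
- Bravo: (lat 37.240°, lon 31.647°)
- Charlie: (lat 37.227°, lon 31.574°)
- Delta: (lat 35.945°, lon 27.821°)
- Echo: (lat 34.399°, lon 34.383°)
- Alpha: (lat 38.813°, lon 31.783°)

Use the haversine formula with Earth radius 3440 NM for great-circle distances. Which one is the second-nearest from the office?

Bravo

Distance to each, sorted:
Charlie: 65.4 NM
Bravo: 67.7 NM
Delta: 153.0 NM
Alpha: 158.3 NM
Echo: 201.9 NM
The second-nearest is Bravo at 67.7 NM.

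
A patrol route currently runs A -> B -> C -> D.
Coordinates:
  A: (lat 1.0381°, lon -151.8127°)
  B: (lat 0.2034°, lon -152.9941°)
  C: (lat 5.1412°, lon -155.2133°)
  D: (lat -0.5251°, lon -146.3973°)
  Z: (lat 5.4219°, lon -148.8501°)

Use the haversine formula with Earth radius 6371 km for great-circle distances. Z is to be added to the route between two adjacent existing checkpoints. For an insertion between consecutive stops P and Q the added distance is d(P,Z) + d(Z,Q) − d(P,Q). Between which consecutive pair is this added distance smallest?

between C and D

Added distance for inserting Z between each consecutive pair:
A–B: 1167.7 km
B–C: 843.9 km
C–D: 256.1 km
Smallest added distance is 256.1 km, inserting between C and D.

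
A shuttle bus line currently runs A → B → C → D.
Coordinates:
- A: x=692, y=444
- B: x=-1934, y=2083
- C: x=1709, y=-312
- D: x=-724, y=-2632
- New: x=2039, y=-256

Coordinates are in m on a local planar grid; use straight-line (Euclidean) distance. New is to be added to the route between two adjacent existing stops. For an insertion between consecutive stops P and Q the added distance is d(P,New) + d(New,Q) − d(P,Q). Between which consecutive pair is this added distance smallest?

between B and C

Added distance for inserting New between each consecutive pair:
A–B: 3032.9 m
B–C: 585.3 m
C–D: 617.0 m
Smallest added distance is 585.3 m, inserting between B and C.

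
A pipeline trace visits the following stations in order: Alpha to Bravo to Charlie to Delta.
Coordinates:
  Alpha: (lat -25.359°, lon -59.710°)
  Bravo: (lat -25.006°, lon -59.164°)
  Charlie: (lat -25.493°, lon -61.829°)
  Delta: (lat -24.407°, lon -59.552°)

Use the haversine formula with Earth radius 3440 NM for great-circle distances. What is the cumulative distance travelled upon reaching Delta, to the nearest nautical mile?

Leg distances:
Alpha→Bravo: 36.5 NM  (cumulative 36.5 NM)
Bravo→Charlie: 147.6 NM  (cumulative 184.1 NM)
Charlie→Delta: 140.1 NM  (cumulative 324.1 NM)
Cumulative distance at Delta ≈ 324 NM.

324 NM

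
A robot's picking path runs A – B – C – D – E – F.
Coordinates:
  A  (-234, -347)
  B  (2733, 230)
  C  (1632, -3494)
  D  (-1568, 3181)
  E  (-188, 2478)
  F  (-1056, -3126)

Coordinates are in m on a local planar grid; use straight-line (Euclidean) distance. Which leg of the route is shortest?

D–E

Leg distances:
A→B: 3022.6 m
B→C: 3883.3 m
C→D: 7402.4 m
D→E: 1548.7 m
E→F: 5670.8 m
The shortest leg is D–E at 1548.7 m.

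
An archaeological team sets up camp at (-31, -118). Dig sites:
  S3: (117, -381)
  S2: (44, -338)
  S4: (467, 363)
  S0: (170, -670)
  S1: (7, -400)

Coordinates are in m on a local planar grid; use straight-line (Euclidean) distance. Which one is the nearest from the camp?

Distances from the camp ((-31, -118)):
S2: 232.4 m
S1: 284.5 m
S3: 301.8 m
S0: 587.5 m
S4: 692.4 m
The nearest is S2 at 232.4 m.

S2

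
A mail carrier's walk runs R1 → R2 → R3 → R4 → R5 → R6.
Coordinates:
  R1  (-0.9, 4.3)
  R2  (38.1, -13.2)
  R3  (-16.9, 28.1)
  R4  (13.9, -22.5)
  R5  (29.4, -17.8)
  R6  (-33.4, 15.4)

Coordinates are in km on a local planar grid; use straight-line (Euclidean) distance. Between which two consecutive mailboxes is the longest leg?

R5–R6

Leg distances:
R1→R2: 42.7 km
R2→R3: 68.8 km
R3→R4: 59.2 km
R4→R5: 16.2 km
R5→R6: 71.0 km
The longest leg is R5–R6 at 71.0 km.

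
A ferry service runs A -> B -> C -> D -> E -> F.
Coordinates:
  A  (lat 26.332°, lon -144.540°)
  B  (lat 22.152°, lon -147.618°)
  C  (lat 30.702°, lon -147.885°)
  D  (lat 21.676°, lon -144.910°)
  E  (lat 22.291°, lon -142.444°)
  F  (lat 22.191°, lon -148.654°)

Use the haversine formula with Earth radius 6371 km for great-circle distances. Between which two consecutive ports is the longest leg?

Leg distances:
A→B: 559.8 km
B→C: 951.1 km
C→D: 1046.5 km
D→E: 263.3 km
E→F: 639.2 km
The longest leg is C–D at 1046.5 km.

C–D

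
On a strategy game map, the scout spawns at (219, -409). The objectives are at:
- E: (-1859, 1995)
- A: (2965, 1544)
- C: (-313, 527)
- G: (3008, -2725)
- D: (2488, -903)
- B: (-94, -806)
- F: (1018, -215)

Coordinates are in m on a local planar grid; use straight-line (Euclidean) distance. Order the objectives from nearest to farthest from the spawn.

Computing each straight-line distance from (219, -409):
B (-94, -806): 505.5 m
F (1018, -215): 822.2 m
C (-313, 527): 1076.6 m
D (2488, -903): 2322.2 m
E (-1859, 1995): 3177.6 m
A (2965, 1544): 3369.7 m
G (3008, -2725): 3625.2 m

B, F, C, D, E, A, G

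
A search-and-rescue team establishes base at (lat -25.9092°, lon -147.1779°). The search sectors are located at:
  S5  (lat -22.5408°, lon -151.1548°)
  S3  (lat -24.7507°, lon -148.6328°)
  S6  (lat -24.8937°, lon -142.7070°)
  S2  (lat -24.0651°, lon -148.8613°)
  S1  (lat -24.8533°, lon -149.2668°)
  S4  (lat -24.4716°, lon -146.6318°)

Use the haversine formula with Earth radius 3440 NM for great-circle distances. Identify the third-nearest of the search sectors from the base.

S1

Distances from the base ((lat -25.9092°, lon -147.1779°)):
S4: 91.3 NM
S3: 105.2 NM
S1: 129.8 NM
S2: 143.7 NM
S6: 250.0 NM
S5: 297.1 NM
The third-nearest is S1 at 129.8 NM.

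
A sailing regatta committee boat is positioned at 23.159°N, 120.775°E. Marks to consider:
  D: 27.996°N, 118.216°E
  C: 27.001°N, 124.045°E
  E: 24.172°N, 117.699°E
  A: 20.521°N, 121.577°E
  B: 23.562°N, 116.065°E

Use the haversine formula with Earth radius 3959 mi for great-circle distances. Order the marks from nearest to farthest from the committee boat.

A, E, B, C, D

Computing each great-circle distance from 23.159°N, 120.775°E:
A 20.521°N, 121.577°E: 189.4 mi
E 24.172°N, 117.699°E: 206.9 mi
B 23.562°N, 116.065°E: 300.1 mi
C 27.001°N, 124.045°E: 335.2 mi
D 27.996°N, 118.216°E: 370.3 mi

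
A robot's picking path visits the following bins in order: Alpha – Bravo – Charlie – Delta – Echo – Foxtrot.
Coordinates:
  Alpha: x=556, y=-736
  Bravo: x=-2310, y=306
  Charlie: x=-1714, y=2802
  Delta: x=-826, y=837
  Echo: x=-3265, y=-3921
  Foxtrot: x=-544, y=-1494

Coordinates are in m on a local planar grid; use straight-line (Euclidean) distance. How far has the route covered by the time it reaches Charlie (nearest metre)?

Leg distances:
Alpha→Bravo: 3049.5 m  (cumulative 3049.5 m)
Bravo→Charlie: 2566.2 m  (cumulative 5615.7 m)
Cumulative distance at Charlie ≈ 5616 m.

5616 m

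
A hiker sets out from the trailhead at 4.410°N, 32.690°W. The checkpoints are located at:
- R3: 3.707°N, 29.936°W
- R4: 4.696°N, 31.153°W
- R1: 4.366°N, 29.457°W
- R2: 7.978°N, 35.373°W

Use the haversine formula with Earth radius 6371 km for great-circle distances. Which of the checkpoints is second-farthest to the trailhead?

Distance to each, sorted:
R2: 495.3 km
R1: 358.5 km
R3: 315.3 km
R4: 173.3 km
The second-farthest is R1 at 358.5 km.

R1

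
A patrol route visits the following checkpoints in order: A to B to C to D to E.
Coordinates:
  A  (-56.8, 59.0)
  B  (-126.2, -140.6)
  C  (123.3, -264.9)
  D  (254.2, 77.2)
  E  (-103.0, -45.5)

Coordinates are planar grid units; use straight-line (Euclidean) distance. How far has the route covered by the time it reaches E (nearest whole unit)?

1234

Leg distances:
A→B: 211.3  (cumulative 211.3)
B→C: 278.7  (cumulative 490.1)
C→D: 366.3  (cumulative 856.4)
D→E: 377.7  (cumulative 1234.0)
Cumulative distance at E ≈ 1234.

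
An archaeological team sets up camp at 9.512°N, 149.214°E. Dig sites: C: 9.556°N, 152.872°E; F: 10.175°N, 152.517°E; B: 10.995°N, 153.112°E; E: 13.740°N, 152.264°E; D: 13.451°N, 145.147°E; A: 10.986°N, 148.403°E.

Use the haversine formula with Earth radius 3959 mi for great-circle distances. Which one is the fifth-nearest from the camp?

Distances from the camp (9.512°N, 149.214°E):
A: 115.8 mi
F: 229.5 mi
C: 249.3 mi
B: 284.2 mi
E: 357.7 mi
D: 387.2 mi
The fifth-nearest is E at 357.7 mi.

E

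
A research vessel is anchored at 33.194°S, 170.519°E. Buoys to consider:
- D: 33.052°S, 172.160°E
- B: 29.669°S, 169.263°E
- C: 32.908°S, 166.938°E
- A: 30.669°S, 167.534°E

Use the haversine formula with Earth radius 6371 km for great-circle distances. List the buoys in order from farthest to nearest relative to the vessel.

Distances from the vessel:
B 29.669°S, 169.263°E: 409.7 km
A 30.669°S, 167.534°E: 397.7 km
C 32.908°S, 166.938°E: 335.3 km
D 33.052°S, 172.160°E: 153.6 km

B, A, C, D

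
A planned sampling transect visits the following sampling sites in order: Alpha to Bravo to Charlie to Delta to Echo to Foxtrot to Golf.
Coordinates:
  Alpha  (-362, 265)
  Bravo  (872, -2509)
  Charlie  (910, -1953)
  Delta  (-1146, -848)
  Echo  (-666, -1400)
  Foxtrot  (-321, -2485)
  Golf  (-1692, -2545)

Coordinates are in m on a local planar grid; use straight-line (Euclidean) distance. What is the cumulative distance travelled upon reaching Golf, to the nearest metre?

9170 m

Leg distances:
Alpha→Bravo: 3036.1 m  (cumulative 3036.1 m)
Bravo→Charlie: 557.3 m  (cumulative 3593.4 m)
Charlie→Delta: 2334.1 m  (cumulative 5927.5 m)
Delta→Echo: 731.5 m  (cumulative 6659.0 m)
Echo→Foxtrot: 1138.5 m  (cumulative 7797.6 m)
Foxtrot→Golf: 1372.3 m  (cumulative 9169.9 m)
Cumulative distance at Golf ≈ 9170 m.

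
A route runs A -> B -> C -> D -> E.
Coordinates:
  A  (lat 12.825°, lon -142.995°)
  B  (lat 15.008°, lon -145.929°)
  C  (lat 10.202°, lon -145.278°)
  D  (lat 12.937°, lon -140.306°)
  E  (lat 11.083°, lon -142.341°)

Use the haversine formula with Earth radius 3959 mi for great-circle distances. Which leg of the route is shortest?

D–E

Leg distances:
A→B: 247.9 mi
B→C: 335.0 mi
C→D: 386.0 mi
D→E: 188.0 mi
The shortest leg is D–E at 188.0 mi.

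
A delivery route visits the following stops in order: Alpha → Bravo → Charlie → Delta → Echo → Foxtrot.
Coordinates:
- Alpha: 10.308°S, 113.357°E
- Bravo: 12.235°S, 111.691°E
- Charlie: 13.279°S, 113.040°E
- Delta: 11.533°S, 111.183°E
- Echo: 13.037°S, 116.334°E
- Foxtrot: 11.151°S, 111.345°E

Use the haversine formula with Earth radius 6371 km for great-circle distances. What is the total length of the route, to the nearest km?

1913 km

Leg distances:
Alpha→Bravo: 280.9 km  (cumulative 280.9 km)
Bravo→Charlie: 186.8 km  (cumulative 467.7 km)
Charlie→Delta: 279.9 km  (cumulative 747.6 km)
Delta→Echo: 584.1 km  (cumulative 1331.7 km)
Echo→Foxtrot: 581.5 km  (cumulative 1913.2 km)
Total route length ≈ 1913 km.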